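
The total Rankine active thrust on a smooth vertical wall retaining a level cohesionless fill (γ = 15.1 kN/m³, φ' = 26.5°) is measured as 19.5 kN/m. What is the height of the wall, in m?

2.60 m

K_a = 0.3829. P_a = ½ K_a γ H² ⇒ H = √(2P_a/(K_a γ)).
H = √(2×19.5/(0.3829×15.1)) = 2.597 m.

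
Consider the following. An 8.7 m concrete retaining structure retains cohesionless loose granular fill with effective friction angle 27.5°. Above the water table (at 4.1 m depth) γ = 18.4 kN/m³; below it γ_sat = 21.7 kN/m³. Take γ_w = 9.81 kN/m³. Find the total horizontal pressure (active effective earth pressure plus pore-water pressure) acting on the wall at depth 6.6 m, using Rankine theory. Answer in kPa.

K_a = (1 − sin φ)/(1 + sin φ) = 0.3682.
γ' = 21.7 − 9.81 = 11.89 kN/m³.
Effective vertical stress at 6.6 m: σ'_v = 18.4×4.1 + 11.89×2.50 = 105.2 kPa.
σ'_h = K_a σ'_v = 0.3682 × 105.2 = 38.72 kPa; u = γ_w × 2.50 = 24.53 kPa.
Total σ_h = 38.72 + 24.53 = 63.25 kPa.

63.2 kPa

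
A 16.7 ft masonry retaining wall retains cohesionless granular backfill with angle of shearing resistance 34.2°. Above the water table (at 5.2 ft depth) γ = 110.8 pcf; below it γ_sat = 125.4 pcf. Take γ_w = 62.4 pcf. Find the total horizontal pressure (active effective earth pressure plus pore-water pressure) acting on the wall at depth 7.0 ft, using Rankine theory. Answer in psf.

K_a = (1 − sin φ)/(1 + sin φ) = 0.2803.
γ' = 125.4 − 62.4 = 63.00 pcf.
Effective vertical stress at 7.0 ft: σ'_v = 110.8×5.2 + 63.00×1.80 = 689.6 psf.
σ'_h = K_a σ'_v = 0.2803 × 689.6 = 193.3 psf; u = γ_w × 1.80 = 112.3 psf.
Total σ_h = 193.3 + 112.3 = 305.6 psf.

306 psf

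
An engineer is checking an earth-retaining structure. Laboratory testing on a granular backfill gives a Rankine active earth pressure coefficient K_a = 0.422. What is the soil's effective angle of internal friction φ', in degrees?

K_a = tan²(45° − φ/2) ⇒ 45° − φ/2 = arctan(√0.422) = 33.01°.
φ = 2(45° − 33.01°) = 23.98°.

24.0°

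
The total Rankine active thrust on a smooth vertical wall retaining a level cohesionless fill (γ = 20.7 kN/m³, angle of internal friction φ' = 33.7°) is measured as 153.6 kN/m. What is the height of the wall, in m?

7.20 m

K_a = 0.2863. P_a = ½ K_a γ H² ⇒ H = √(2P_a/(K_a γ)).
H = √(2×153.6/(0.2863×20.7)) = 7.200 m.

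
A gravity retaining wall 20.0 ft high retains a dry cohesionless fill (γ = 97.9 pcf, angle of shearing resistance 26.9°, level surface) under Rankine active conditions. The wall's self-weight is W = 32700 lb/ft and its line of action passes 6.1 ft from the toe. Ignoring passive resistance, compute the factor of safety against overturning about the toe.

K_a = tan²(45° − 26.9°/2) = 0.3770.
P_a = ½K_aγH² = 0.5×0.3770×97.9×20.0² = 7382 lb/ft, acting at H/3 = 6.667 ft above the base.
Overturning moment M_o = P_a × H/3 = 7382 × 6.667 = 49210.
Resisting moment M_r = W × 6.1 = 32700 × 6.1 = 199500.
FS_overturning = M_r/M_o = 199500/49210 = 4.053.

4.05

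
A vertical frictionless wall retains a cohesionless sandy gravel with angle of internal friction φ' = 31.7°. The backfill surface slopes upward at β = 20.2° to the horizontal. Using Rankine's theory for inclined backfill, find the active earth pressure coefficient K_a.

K_a = cos β · (cos β − √(cos²β − cos²φ)) / (cos β + √(cos²β − cos²φ)).
cos β = 0.9385, cos φ = 0.8508, √(cos²β − cos²φ) = 0.3961.
K_a = 0.9385 × (0.9385 − 0.3961)/(0.9385 + 0.3961) = 0.3814.

0.381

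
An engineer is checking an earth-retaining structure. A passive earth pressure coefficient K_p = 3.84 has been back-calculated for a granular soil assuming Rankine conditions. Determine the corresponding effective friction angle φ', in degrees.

K_p = (1+sin φ)/(1−sin φ) ⇒ sin φ = (K_p − 1)/(K_p + 1) = 0.5868.
φ = arcsin(0.5868) = 35.93°.

35.9°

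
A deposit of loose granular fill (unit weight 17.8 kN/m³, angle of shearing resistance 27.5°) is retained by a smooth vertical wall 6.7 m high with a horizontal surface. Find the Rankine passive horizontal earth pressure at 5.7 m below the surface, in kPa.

276 kPa

K_p = (1 + sin φ)/(1 − sin φ) = 2.716.
σ_h = K_p γ z = 2.716 × 17.8 × 5.7 = 275.5 kPa.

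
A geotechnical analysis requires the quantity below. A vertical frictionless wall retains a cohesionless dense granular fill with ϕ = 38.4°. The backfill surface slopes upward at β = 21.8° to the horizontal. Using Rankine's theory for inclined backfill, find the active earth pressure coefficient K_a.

K_a = cos β · (cos β − √(cos²β − cos²φ)) / (cos β + √(cos²β − cos²φ)).
cos β = 0.9285, cos φ = 0.7837, √(cos²β − cos²φ) = 0.4979.
K_a = 0.9285 × (0.9285 − 0.4979)/(0.9285 + 0.4979) = 0.2803.

0.280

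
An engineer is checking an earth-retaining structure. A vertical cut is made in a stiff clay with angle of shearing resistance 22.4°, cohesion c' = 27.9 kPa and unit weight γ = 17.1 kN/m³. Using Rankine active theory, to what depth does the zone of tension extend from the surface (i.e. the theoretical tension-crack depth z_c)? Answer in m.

4.87 m

K_a = tan²(45° − 22.4°/2) = 0.4482; √K_a = 0.6694.
The active pressure is zero where K_a γ z = 2c√K_a, so z_c = 2c/(γ√K_a) = 2×27.9/(17.1×0.6694) = 4.874 m.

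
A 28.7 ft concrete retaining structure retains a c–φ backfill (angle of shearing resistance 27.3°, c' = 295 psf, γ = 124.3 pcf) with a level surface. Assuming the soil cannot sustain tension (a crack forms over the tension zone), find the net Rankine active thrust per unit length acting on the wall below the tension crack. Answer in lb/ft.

K_a = 0.3711; √K_a = 0.6092.
Tension-crack depth z_c = 2c/(γ√K_a) = 2×295/(124.3×0.6092) = 7.791 ft.
σ_a at base = K_a γ H − 2c√K_a = 0.3711×124.3×28.7 − 2×295×0.6092 = 964.5 psf.
P_a = ½ × 964.5 × (H − z_c) = 0.5×964.5×20.91 = 10080 lb/ft.

10100 lb/ft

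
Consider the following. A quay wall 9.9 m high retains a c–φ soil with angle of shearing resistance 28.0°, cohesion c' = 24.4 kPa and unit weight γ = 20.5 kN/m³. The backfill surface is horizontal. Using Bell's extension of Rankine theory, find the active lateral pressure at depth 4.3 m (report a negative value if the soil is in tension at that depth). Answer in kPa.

2.50 kPa

K_a = (1 − sin φ)/(1 + sin φ) = 0.3610.
σ_a = K_a γ z − 2c√K_a = 0.3610×20.5×4.3 − 2×24.4×0.6009 = 2.503 kPa.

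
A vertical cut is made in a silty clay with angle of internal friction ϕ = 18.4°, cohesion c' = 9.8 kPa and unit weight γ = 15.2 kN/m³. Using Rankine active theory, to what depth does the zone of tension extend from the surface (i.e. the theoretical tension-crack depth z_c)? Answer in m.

K_a = tan²(45° − 18.4°/2) = 0.5202; √K_a = 0.7212.
The active pressure is zero where K_a γ z = 2c√K_a, so z_c = 2c/(γ√K_a) = 2×9.8/(15.2×0.7212) = 1.788 m.

1.79 m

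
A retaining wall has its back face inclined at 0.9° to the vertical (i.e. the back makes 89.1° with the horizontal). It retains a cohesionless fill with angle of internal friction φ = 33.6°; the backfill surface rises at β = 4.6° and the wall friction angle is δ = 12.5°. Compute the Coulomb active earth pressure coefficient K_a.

0.284

K_a = sin²(α+φ) / [sin²α · sin(α−δ) · (1 + √{sin(φ+δ)sin(φ−β) / (sin(α−δ)sin(α+β))})²].
With α = 89.1°, φ = 33.6°, δ = 12.5°, β = 4.6°: K_a = 0.2845.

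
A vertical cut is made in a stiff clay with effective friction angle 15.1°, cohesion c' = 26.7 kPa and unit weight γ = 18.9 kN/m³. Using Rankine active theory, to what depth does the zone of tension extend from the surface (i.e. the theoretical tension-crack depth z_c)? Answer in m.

3.69 m

K_a = tan²(45° − 15.1°/2) = 0.5867; √K_a = 0.7659.
The active pressure is zero where K_a γ z = 2c√K_a, so z_c = 2c/(γ√K_a) = 2×26.7/(18.9×0.7659) = 3.689 m.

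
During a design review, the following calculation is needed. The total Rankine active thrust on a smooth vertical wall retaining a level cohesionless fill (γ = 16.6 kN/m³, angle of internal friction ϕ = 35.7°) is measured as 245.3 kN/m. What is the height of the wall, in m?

10.6 m

K_a = 0.2630. P_a = ½ K_a γ H² ⇒ H = √(2P_a/(K_a γ)).
H = √(2×245.3/(0.2630×16.6)) = 10.60 m.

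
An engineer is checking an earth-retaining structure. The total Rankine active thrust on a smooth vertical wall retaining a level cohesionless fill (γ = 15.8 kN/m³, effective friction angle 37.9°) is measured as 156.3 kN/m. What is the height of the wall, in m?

9.10 m

K_a = 0.2389. P_a = ½ K_a γ H² ⇒ H = √(2P_a/(K_a γ)).
H = √(2×156.3/(0.2389×15.8)) = 9.100 m.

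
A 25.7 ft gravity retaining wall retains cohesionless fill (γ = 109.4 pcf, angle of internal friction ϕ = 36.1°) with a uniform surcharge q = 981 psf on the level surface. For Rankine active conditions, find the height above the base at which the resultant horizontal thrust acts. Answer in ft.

K_a = 0.2585.
Triangular part P₁ = ½K_aγH² = 9339 at H/3 = 8.567 ft; rectangular part P₂ = K_a q H = 6517 at H/2 = 12.85 ft.
ȳ = (P₁·8.567 + P₂·12.85)/(P₁+P₂) = 10.33 ft.

10.3 ft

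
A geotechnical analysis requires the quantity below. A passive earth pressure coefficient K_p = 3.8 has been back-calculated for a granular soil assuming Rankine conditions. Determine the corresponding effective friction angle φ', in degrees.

K_p = (1+sin φ)/(1−sin φ) ⇒ sin φ = (K_p − 1)/(K_p + 1) = 0.5833.
φ = arcsin(0.5833) = 35.69°.

35.7°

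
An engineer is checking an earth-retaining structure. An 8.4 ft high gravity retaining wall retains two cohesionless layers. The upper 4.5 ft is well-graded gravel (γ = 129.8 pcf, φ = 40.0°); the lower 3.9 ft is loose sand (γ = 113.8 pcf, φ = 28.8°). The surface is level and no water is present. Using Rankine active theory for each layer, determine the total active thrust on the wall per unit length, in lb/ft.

1390 lb/ft

K_a1 = tan²(45°−40.0°/2) = 0.2174; K_a2 = tan²(45°−28.8°/2) = 0.3498.
Layer 1: σ at base = K_a1 γ₁ h₁ = 127.0 psf; P₁ = ½×127.0×4.5 = 285.8.
Layer 2: σ_v at top = γ₁h₁ = 584.1; σ_h top = K_a2×584.1 = 204.3; σ_h base = K_a2×(584.1+113.8×3.9) = 359.5.
P₂ = ½(204.3+359.5)×3.9 = 1099. Total P_a = 285.8+1099 = 1385 lb/ft.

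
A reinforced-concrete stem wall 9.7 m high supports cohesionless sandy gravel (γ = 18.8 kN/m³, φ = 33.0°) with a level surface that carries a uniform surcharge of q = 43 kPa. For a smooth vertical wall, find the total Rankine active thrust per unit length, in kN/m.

K_a = tan²(45° − φ/2) = 0.2948.
Soil triangle: ½ K_a γ H² = 0.5×0.2948×18.8×9.7² = 260.7 kN/m.
Surcharge rectangle: K_a q H = 0.2948×43×9.7 = 123.0 kN/m.
Total = 260.7 + 123.0 = 383.7 kN/m.

384 kN/m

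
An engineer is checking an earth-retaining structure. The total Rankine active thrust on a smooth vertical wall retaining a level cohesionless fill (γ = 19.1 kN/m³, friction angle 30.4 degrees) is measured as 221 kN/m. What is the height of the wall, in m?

8.40 m

K_a = 0.3280. P_a = ½ K_a γ H² ⇒ H = √(2P_a/(K_a γ)).
H = √(2×221/(0.3280×19.1)) = 8.400 m.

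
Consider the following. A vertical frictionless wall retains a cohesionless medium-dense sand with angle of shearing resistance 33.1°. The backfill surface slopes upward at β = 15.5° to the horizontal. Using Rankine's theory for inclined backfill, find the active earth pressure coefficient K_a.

0.326

K_a = cos β · (cos β − √(cos²β − cos²φ)) / (cos β + √(cos²β − cos²φ)).
cos β = 0.9636, cos φ = 0.8377, √(cos²β − cos²φ) = 0.4762.
K_a = 0.9636 × (0.9636 − 0.4762)/(0.9636 + 0.4762) = 0.3262.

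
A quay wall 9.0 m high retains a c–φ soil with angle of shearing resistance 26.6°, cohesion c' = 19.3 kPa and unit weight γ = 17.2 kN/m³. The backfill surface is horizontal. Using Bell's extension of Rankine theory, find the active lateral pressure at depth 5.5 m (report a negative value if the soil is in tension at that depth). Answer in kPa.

K_a = (1 − sin φ)/(1 + sin φ) = 0.3814.
σ_a = K_a γ z − 2c√K_a = 0.3814×17.2×5.5 − 2×19.3×0.6176 = 12.24 kPa.

12.2 kPa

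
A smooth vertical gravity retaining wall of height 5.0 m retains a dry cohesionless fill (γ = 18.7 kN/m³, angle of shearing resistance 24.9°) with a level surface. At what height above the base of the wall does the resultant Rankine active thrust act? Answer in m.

K_a = 0.4074.
The pressure distribution is triangular, so the resultant acts at H/3 above the base = 5.0/3 = 1.667 m.

1.67 m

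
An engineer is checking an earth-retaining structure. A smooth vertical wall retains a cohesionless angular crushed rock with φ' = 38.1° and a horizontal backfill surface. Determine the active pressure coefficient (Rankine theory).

K_a = tan²(45° − φ/2) = tan²(25.95°) = 0.2368.

0.237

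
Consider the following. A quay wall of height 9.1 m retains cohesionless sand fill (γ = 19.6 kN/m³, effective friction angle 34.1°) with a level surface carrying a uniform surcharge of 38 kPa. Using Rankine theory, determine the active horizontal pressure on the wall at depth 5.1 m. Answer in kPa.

38.8 kPa

K_a = (1 − sin φ)/(1 + sin φ) = 0.2815.
σ_v = γz + q = 19.6 × 5.1 + 38 = 138.0 kPa.
σ_h = K_a σ_v = 0.2815 × 138.0 = 38.84 kPa.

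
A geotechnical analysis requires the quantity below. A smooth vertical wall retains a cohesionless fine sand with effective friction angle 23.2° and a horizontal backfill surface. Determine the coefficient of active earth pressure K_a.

0.435

K_a = (1 − sin φ)/(1 + sin φ) = (1 − sin 23.2°)/(1 + sin 23.2°) = 0.4348.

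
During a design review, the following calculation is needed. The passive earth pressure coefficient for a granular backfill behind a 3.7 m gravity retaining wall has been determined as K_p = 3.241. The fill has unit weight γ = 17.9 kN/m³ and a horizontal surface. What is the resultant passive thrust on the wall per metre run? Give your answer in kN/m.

P = ½ K_p γ H² = 0.5 × 3.241 × 17.9 × 3.7² = 397.1 kN/m.

397 kN/m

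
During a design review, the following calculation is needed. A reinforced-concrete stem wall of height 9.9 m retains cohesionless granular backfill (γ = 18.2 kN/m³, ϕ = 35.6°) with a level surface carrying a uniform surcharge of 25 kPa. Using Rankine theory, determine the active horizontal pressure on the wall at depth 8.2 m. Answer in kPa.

K_a = (1 − sin φ)/(1 + sin φ) = 0.2641.
σ_v = γz + q = 18.2 × 8.2 + 25 = 174.2 kPa.
σ_h = K_a σ_v = 0.2641 × 174.2 = 46.02 kPa.

46.0 kPa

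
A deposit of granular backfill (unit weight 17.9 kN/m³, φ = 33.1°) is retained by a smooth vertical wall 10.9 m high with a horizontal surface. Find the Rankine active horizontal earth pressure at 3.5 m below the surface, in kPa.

18.4 kPa

K_a = (1 − sin φ)/(1 + sin φ) = 0.2936.
σ_h = K_a γ z = 0.2936 × 17.9 × 3.5 = 18.39 kPa.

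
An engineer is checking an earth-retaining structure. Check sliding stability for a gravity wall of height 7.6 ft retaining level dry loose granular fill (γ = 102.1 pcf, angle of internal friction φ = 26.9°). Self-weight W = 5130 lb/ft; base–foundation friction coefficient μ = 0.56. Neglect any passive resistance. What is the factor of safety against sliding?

K_a = tan²(45° − 26.9°/2) = 0.3770.
P_a = ½K_aγH² = 0.5×0.3770×102.1×7.6² = 1112 lb/ft, acting at H/3 = 2.533 ft above the base.
FS_sliding = μW / P_a = 0.56×5130 / 1112 = 2.584.

2.58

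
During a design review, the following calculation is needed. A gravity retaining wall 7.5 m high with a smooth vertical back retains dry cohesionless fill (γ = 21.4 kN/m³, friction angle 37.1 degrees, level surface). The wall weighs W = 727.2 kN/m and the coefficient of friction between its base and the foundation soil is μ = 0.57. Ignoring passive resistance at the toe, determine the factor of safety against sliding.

K_a = tan²(45° − 37.1°/2) = 0.2475.
P_a = ½K_aγH² = 0.5×0.2475×21.4×7.5² = 149.0 kN/m, acting at H/3 = 2.500 m above the base.
FS_sliding = μW / P_a = 0.57×727.2 / 149.0 = 2.783.

2.78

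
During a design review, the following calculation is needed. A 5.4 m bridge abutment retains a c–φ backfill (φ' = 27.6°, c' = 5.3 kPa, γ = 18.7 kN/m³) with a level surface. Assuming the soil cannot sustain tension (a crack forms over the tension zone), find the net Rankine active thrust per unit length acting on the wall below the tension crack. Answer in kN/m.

68.3 kN/m

K_a = 0.3668; √K_a = 0.6056.
Tension-crack depth z_c = 2c/(γ√K_a) = 2×5.3/(18.7×0.6056) = 0.9360 m.
σ_a at base = K_a γ H − 2c√K_a = 0.3668×18.7×5.4 − 2×5.3×0.6056 = 30.62 kPa.
P_a = ½ × 30.62 × (H − z_c) = 0.5×30.62×4.464 = 68.34 kN/m.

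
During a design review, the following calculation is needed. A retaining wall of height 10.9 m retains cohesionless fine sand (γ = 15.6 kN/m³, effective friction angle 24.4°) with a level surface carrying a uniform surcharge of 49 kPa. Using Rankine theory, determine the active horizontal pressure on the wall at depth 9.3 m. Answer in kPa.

K_a = (1 − sin φ)/(1 + sin φ) = 0.4153.
σ_v = γz + q = 15.6 × 9.3 + 49 = 194.1 kPa.
σ_h = K_a σ_v = 0.4153 × 194.1 = 80.61 kPa.

80.6 kPa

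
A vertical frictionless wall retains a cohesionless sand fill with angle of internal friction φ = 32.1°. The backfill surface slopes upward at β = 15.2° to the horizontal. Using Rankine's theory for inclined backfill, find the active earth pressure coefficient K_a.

K_a = cos β · (cos β − √(cos²β − cos²φ)) / (cos β + √(cos²β − cos²φ)).
cos β = 0.9650, cos φ = 0.8471, √(cos²β − cos²φ) = 0.4622.
K_a = 0.9650 × (0.9650 − 0.4622)/(0.9650 + 0.4622) = 0.3400.

0.340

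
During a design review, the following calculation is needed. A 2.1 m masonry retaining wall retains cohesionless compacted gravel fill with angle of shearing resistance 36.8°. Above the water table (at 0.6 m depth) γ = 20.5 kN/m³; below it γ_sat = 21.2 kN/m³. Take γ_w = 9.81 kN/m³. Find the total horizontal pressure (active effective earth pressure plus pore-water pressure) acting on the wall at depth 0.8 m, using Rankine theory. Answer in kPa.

K_a = (1 − sin φ)/(1 + sin φ) = 0.2508.
γ' = 21.2 − 9.81 = 11.39 kN/m³.
Effective vertical stress at 0.8 m: σ'_v = 20.5×0.6 + 11.39×0.200 = 14.58 kPa.
σ'_h = K_a σ'_v = 0.2508 × 14.58 = 3.656 kPa; u = γ_w × 0.200 = 1.962 kPa.
Total σ_h = 3.656 + 1.962 = 5.618 kPa.

5.62 kPa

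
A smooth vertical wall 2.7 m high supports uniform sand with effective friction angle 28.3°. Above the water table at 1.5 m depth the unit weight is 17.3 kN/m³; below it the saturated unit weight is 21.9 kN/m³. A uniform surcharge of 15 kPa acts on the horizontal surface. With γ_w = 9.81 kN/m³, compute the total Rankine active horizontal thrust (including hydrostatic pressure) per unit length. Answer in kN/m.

K_a = tan²(45° − φ/2) = 0.3568.
γ' = 21.9 − 9.81 = 12.09 kN/m³. h₂ = H − d_w = 1.2 m.
σ'_h: at surface K_a·q = 5.352; at WT K_a(q+γd_w) = 14.61; at base K_a(q+γd_w+γ'h₂) = 19.79 kPa.
P₁ = ½(5.352+14.61)×1.5 = 14.97; P₂ = ½(14.61+19.79)×1.2 = 20.64; P_w = ½γ_w h₂² = 7.063.
Total = 14.97+20.64+7.063 = 42.67 kN/m.

42.7 kN/m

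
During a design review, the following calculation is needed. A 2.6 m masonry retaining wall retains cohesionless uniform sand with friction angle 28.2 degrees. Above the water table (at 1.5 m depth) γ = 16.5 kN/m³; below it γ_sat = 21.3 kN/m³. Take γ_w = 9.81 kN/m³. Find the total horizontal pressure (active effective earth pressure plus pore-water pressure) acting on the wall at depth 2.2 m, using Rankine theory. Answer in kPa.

K_a = (1 − sin φ)/(1 + sin φ) = 0.3582.
γ' = 21.3 − 9.81 = 11.49 kN/m³.
Effective vertical stress at 2.2 m: σ'_v = 16.5×1.5 + 11.49×0.700 = 32.79 kPa.
σ'_h = K_a σ'_v = 0.3582 × 32.79 = 11.75 kPa; u = γ_w × 0.700 = 6.867 kPa.
Total σ_h = 11.75 + 6.867 = 18.61 kPa.

18.6 kPa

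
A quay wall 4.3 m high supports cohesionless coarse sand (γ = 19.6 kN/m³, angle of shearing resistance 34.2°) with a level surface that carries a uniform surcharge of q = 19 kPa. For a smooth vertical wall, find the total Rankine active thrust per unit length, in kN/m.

K_a = tan²(45° − φ/2) = 0.2803.
Soil triangle: ½ K_a γ H² = 0.5×0.2803×19.6×4.3² = 50.80 kN/m.
Surcharge rectangle: K_a q H = 0.2803×19×4.3 = 22.90 kN/m.
Total = 50.80 + 22.90 = 73.70 kN/m.

73.7 kN/m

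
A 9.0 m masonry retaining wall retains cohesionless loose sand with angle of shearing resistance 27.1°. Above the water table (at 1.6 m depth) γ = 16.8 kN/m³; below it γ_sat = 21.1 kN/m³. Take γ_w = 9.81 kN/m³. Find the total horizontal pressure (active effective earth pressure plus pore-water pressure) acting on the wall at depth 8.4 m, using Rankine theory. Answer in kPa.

K_a = (1 − sin φ)/(1 + sin φ) = 0.3741.
γ' = 21.1 − 9.81 = 11.29 kN/m³.
Effective vertical stress at 8.4 m: σ'_v = 16.8×1.6 + 11.29×6.80 = 103.7 kPa.
σ'_h = K_a σ'_v = 0.3741 × 103.7 = 38.77 kPa; u = γ_w × 6.80 = 66.71 kPa.
Total σ_h = 38.77 + 66.71 = 105.5 kPa.

105 kPa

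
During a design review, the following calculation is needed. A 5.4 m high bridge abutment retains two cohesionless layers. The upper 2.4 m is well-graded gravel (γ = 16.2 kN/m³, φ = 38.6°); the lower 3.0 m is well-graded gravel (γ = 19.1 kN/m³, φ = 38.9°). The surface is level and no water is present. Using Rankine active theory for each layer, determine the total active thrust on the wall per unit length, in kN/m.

57.1 kN/m

K_a1 = tan²(45°−38.6°/2) = 0.2316; K_a2 = tan²(45°−38.9°/2) = 0.2285.
Layer 1: σ at base = K_a1 γ₁ h₁ = 9.005 kPa; P₁ = ½×9.005×2.4 = 10.81.
Layer 2: σ_v at top = γ₁h₁ = 38.88; σ_h top = K_a2×38.88 = 8.885; σ_h base = K_a2×(38.88+19.1×3.0) = 21.98.
P₂ = ½(8.885+21.98)×3.0 = 46.30. Total P_a = 10.81+46.30 = 57.10 kN/m.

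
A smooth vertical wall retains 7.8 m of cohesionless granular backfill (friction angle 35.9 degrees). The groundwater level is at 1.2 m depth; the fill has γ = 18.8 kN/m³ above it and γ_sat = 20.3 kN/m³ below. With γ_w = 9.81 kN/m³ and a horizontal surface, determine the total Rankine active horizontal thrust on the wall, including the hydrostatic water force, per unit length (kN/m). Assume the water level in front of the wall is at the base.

K_a = tan²(45° − φ/2) = 0.2607.
γ' = 20.3 − 9.81 = 10.49 kN/m³. Depth below WT = 6.6 m.
σ'_h at WT = K_a γ d_w = 5.882 kPa; at base = 5.882 + K_a γ' × 6.6 = 23.93 kPa.
P₁ (0–1.2 m) = ½×5.882×1.2 = 3.529. P₂ (1.2–7.8 m) = ½(5.882+23.93)×6.6 = 98.39.
P_w = ½ γ_w h₂² = 0.5×9.81×6.6² = 213.7. Total = 3.529+98.39+213.7 = 315.6 kN/m.

316 kN/m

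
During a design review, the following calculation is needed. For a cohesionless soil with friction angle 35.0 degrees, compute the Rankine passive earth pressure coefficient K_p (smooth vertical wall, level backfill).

K_p = (1 + sin φ)/(1 − sin φ) = tan²(45° + 35.0°/2) = 3.690.

3.69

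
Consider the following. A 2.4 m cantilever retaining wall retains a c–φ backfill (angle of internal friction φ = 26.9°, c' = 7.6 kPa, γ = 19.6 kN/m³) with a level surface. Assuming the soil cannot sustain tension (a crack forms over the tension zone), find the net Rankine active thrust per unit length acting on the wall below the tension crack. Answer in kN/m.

4.78 kN/m

K_a = 0.3770; √K_a = 0.6140.
Tension-crack depth z_c = 2c/(γ√K_a) = 2×7.6/(19.6×0.6140) = 1.263 m.
σ_a at base = K_a γ H − 2c√K_a = 0.3770×19.6×2.4 − 2×7.6×0.6140 = 8.401 kPa.
P_a = ½ × 8.401 × (H − z_c) = 0.5×8.401×1.137 = 4.776 kN/m.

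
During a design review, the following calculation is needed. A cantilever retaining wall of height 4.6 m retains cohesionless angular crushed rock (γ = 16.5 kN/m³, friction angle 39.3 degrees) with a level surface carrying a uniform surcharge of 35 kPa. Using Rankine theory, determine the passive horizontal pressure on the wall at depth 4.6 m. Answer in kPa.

K_p = (1 + sin φ)/(1 − sin φ) = 4.455.
σ_v = γz + q = 16.5 × 4.6 + 35 = 110.9 kPa.
σ_h = K_p σ_v = 4.455 × 110.9 = 494.1 kPa.

494 kPa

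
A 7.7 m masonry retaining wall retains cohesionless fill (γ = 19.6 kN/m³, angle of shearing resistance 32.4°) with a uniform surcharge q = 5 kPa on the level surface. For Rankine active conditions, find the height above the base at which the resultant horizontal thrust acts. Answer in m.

2.65 m

K_a = 0.3022.
Triangular part P₁ = ½K_aγH² = 175.6 at H/3 = 2.567 m; rectangular part P₂ = K_a q H = 11.64 at H/2 = 3.850 m.
ȳ = (P₁·2.567 + P₂·3.850)/(P₁+P₂) = 2.646 m.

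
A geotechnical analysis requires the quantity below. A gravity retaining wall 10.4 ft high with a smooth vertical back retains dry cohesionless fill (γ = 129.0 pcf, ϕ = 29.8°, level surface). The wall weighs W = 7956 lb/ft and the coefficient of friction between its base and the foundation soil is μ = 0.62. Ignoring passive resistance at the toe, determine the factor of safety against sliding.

K_a = tan²(45° − 29.8°/2) = 0.3360.
P_a = ½K_aγH² = 0.5×0.3360×129.0×10.4² = 2344 lb/ft, acting at H/3 = 3.467 ft above the base.
FS_sliding = μW / P_a = 0.62×7956 / 2344 = 2.104.

2.10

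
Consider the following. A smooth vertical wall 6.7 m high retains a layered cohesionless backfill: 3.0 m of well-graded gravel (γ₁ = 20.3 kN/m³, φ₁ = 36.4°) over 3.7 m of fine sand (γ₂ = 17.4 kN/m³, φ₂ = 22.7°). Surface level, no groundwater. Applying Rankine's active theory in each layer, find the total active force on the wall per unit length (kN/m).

176 kN/m

K_a1 = tan²(45°−36.4°/2) = 0.2552; K_a2 = tan²(45°−22.7°/2) = 0.4431.
Layer 1: σ at base = K_a1 γ₁ h₁ = 15.54 kPa; P₁ = ½×15.54×3.0 = 23.31.
Layer 2: σ_v at top = γ₁h₁ = 60.90; σ_h top = K_a2×60.90 = 26.98; σ_h base = K_a2×(60.90+17.4×3.7) = 55.51.
P₂ = ½(26.98+55.51)×3.7 = 152.6. Total P_a = 23.31+152.6 = 175.9 kN/m.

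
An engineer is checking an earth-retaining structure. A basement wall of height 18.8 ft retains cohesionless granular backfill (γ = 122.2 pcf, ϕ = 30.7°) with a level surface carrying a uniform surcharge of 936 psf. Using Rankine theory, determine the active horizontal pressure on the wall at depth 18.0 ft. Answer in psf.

K_a = (1 − sin φ)/(1 + sin φ) = 0.3240.
σ_v = γz + q = 122.2 × 18.0 + 936 = 3136 psf.
σ_h = K_a σ_v = 0.3240 × 3136 = 1016 psf.

1020 psf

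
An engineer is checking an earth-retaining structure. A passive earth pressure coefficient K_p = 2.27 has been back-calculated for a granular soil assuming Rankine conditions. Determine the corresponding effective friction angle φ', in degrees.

22.9°

K_p = (1+sin φ)/(1−sin φ) ⇒ sin φ = (K_p − 1)/(K_p + 1) = 0.3884.
φ = arcsin(0.3884) = 22.85°.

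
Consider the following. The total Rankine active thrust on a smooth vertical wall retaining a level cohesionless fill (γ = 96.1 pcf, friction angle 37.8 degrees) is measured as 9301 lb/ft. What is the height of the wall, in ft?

28.4 ft

K_a = 0.2400. P_a = ½ K_a γ H² ⇒ H = √(2P_a/(K_a γ)).
H = √(2×9301/(0.2400×96.1)) = 28.40 ft.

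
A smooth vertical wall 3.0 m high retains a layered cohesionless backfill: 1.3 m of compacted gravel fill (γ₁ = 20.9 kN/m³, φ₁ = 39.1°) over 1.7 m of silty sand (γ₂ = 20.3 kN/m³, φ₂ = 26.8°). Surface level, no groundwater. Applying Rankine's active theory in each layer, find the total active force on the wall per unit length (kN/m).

32.6 kN/m

K_a1 = tan²(45°−39.1°/2) = 0.2265; K_a2 = tan²(45°−26.8°/2) = 0.3785.
Layer 1: σ at base = K_a1 γ₁ h₁ = 6.154 kPa; P₁ = ½×6.154×1.3 = 4.000.
Layer 2: σ_v at top = γ₁h₁ = 27.17; σ_h top = K_a2×27.17 = 10.28; σ_h base = K_a2×(27.17+20.3×1.7) = 23.34.
P₂ = ½(10.28+23.34)×1.7 = 28.58. Total P_a = 4.000+28.58 = 32.58 kN/m.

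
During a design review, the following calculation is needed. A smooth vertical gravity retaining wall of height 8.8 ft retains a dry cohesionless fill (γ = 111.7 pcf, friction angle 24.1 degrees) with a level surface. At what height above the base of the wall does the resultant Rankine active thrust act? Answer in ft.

K_a = 0.4201.
The pressure distribution is triangular, so the resultant acts at H/3 above the base = 8.8/3 = 2.933 ft.

2.93 ft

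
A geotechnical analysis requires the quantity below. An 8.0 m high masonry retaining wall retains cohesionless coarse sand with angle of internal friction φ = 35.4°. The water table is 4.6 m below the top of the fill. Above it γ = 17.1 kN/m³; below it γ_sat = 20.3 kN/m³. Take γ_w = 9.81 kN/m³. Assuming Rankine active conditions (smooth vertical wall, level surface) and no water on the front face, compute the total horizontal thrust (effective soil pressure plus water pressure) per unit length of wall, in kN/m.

K_a = tan²(45° − φ/2) = 0.2664.
γ' = 20.3 − 9.81 = 10.49 kN/m³. Depth below WT = 3.4 m.
σ'_h at WT = K_a γ d_w = 20.95 kPa; at base = 20.95 + K_a γ' × 3.4 = 30.46 kPa.
P₁ (0–4.6 m) = ½×20.95×4.6 = 48.20. P₂ (4.6–8.0 m) = ½(20.95+30.46)×3.4 = 87.40.
P_w = ½ γ_w h₂² = 0.5×9.81×3.4² = 56.70. Total = 48.20+87.40+56.70 = 192.3 kN/m.

192 kN/m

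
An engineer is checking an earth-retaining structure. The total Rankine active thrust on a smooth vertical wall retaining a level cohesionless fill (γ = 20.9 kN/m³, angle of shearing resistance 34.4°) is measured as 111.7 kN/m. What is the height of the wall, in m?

K_a = 0.2780. P_a = ½ K_a γ H² ⇒ H = √(2P_a/(K_a γ)).
H = √(2×111.7/(0.2780×20.9)) = 6.201 m.

6.20 m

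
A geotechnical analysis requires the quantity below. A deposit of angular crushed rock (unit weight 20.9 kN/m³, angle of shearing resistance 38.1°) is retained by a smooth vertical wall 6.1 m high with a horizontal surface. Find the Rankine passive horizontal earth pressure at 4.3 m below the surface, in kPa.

379 kPa

K_p = (1 + sin φ)/(1 − sin φ) = 4.222.
σ_h = K_p γ z = 4.222 × 20.9 × 4.3 = 379.5 kPa.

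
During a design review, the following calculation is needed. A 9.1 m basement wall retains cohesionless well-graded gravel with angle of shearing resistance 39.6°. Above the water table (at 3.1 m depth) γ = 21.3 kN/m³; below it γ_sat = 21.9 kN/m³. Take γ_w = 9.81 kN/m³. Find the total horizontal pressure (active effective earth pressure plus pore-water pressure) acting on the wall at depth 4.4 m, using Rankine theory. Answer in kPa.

30.9 kPa

K_a = (1 − sin φ)/(1 + sin φ) = 0.2214.
γ' = 21.9 − 9.81 = 12.09 kN/m³.
Effective vertical stress at 4.4 m: σ'_v = 21.3×3.1 + 12.09×1.30 = 81.75 kPa.
σ'_h = K_a σ'_v = 0.2214 × 81.75 = 18.10 kPa; u = γ_w × 1.30 = 12.75 kPa.
Total σ_h = 18.10 + 12.75 = 30.85 kPa.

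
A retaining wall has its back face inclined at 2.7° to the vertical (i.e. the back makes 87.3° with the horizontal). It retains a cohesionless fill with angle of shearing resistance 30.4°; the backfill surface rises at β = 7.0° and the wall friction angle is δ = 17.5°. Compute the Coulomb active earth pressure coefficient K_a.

K_a = sin²(α+φ) / [sin²α · sin(α−δ) · (1 + √{sin(φ+δ)sin(φ−β) / (sin(α−δ)sin(α+β))})²].
With α = 87.3°, φ = 30.4°, δ = 17.5°, β = 7.0°: K_a = 0.3435.

0.343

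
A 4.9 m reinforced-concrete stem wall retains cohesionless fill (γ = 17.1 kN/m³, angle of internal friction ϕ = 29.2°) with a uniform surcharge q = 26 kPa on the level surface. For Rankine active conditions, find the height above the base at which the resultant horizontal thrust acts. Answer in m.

K_a = 0.3442.
Triangular part P₁ = ½K_aγH² = 70.66 at H/3 = 1.633 m; rectangular part P₂ = K_a q H = 43.85 at H/2 = 2.450 m.
ȳ = (P₁·1.633 + P₂·2.450)/(P₁+P₂) = 1.946 m.

1.95 m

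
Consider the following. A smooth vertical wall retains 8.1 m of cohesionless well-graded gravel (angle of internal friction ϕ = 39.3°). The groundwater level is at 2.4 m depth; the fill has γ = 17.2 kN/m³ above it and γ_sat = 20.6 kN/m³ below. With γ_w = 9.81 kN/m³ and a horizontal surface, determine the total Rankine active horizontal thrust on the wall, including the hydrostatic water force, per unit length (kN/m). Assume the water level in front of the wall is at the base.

263 kN/m

K_a = tan²(45° − φ/2) = 0.2245.
γ' = 20.6 − 9.81 = 10.79 kN/m³. Depth below WT = 5.7 m.
σ'_h at WT = K_a γ d_w = 9.265 kPa; at base = 9.265 + K_a γ' × 5.7 = 23.07 kPa.
P₁ (0–2.4 m) = ½×9.265×2.4 = 11.12. P₂ (2.4–8.1 m) = ½(9.265+23.07)×5.7 = 92.16.
P_w = ½ γ_w h₂² = 0.5×9.81×5.7² = 159.4. Total = 11.12+92.16+159.4 = 262.6 kN/m.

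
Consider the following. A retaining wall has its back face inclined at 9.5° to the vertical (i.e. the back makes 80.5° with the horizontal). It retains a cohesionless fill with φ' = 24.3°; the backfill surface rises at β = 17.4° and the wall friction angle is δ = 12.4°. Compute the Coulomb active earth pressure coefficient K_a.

K_a = sin²(α+φ) / [sin²α · sin(α−δ) · (1 + √{sin(φ+δ)sin(φ−β) / (sin(α−δ)sin(α+β))})²].
With α = 80.5°, φ = 24.3°, δ = 12.4°, β = 17.4°: K_a = 0.6326.

0.633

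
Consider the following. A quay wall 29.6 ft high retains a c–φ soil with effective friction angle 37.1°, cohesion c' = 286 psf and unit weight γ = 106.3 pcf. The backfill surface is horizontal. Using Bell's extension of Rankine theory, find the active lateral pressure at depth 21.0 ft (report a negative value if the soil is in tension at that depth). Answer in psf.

268 psf

K_a = (1 − sin φ)/(1 + sin φ) = 0.2475.
σ_a = K_a γ z − 2c√K_a = 0.2475×106.3×21.0 − 2×286×0.4975 = 267.9 psf.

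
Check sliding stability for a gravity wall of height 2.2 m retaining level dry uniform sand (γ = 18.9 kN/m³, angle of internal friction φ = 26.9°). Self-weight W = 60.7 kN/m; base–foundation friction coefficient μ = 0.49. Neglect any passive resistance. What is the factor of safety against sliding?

K_a = tan²(45° − 26.9°/2) = 0.3770.
P_a = ½K_aγH² = 0.5×0.3770×18.9×2.2² = 17.24 kN/m, acting at H/3 = 0.7333 m above the base.
FS_sliding = μW / P_a = 0.49×60.7 / 17.24 = 1.725.

1.72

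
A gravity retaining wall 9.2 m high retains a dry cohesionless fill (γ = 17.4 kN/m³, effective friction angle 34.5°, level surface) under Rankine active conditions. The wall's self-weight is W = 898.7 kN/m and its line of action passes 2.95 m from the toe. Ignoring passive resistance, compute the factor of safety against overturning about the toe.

K_a = tan²(45° − 34.5°/2) = 0.2768.
P_a = ½K_aγH² = 0.5×0.2768×17.4×9.2² = 203.8 kN/m, acting at H/3 = 3.067 m above the base.
Overturning moment M_o = P_a × H/3 = 203.8 × 3.067 = 625.1.
Resisting moment M_r = W × 2.95 = 898.7 × 2.95 = 2651.
FS_overturning = M_r/M_o = 2651/625.1 = 4.241.

4.24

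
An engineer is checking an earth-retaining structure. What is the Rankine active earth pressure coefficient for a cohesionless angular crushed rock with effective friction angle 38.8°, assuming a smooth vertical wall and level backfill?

K_a = (1 − sin φ)/(1 + sin φ) = (1 − sin 38.8°)/(1 + sin 38.8°) = 0.2296.

0.230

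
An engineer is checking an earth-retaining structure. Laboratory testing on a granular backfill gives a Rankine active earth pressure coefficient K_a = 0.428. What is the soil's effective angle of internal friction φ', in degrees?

23.6°

K_a = tan²(45° − φ/2) ⇒ 45° − φ/2 = arctan(√0.428) = 33.19°.
φ = 2(45° − 33.19°) = 23.61°.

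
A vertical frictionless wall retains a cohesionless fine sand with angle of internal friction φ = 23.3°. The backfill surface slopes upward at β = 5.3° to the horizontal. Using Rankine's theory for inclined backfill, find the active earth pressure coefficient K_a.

0.441

K_a = cos β · (cos β − √(cos²β − cos²φ)) / (cos β + √(cos²β − cos²φ)).
cos β = 0.9957, cos φ = 0.9184, √(cos²β − cos²φ) = 0.3846.
K_a = 0.9957 × (0.9957 − 0.3846)/(0.9957 + 0.3846) = 0.4408.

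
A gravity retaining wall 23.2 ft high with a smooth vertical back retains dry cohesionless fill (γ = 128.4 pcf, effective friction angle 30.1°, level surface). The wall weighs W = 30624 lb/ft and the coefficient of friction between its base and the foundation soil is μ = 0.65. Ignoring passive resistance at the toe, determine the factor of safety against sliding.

K_a = tan²(45° − 30.1°/2) = 0.3320.
P_a = ½K_aγH² = 0.5×0.3320×128.4×23.2² = 11470 lb/ft, acting at H/3 = 7.733 ft above the base.
FS_sliding = μW / P_a = 0.65×30624 / 11470 = 1.735.

1.74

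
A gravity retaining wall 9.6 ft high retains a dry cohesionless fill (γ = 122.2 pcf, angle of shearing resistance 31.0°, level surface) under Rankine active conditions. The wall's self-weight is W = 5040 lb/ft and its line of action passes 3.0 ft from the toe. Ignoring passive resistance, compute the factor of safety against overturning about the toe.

2.62

K_a = tan²(45° − 31.0°/2) = 0.3201.
P_a = ½K_aγH² = 0.5×0.3201×122.2×9.6² = 1802 lb/ft, acting at H/3 = 3.200 ft above the base.
Overturning moment M_o = P_a × H/3 = 1802 × 3.200 = 5768.
Resisting moment M_r = W × 3.0 = 5040 × 3.0 = 15120.
FS_overturning = M_r/M_o = 15120/5768 = 2.621.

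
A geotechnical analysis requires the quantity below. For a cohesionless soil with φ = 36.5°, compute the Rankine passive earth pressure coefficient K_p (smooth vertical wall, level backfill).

3.94

K_p = (1 + sin φ)/(1 − sin φ) = tan²(45° + 36.5°/2) = 3.936.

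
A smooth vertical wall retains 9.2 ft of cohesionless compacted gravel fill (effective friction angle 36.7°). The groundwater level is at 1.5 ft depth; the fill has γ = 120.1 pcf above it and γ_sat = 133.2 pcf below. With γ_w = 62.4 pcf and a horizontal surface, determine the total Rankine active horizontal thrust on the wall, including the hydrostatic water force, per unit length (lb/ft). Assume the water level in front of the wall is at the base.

K_a = tan²(45° − φ/2) = 0.2519.
γ' = 133.2 − 62.4 = 70.80 pcf. Depth below WT = 7.7 ft.
σ'_h at WT = K_a γ d_w = 45.37 psf; at base = 45.37 + K_a γ' × 7.7 = 182.7 psf.
P₁ (0–1.5 ft) = ½×45.37×1.5 = 34.03. P₂ (1.5–9.2 ft) = ½(45.37+182.7)×7.7 = 878.0.
P_w = ½ γ_w h₂² = 0.5×62.4×7.7² = 1850. Total = 34.03+878.0+1850 = 2762 lb/ft.

2760 lb/ft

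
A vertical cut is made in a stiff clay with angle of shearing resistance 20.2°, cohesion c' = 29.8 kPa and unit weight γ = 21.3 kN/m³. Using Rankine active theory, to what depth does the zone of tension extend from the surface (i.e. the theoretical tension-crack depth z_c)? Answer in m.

K_a = tan²(45° − 20.2°/2) = 0.4867; √K_a = 0.6976.
The active pressure is zero where K_a γ z = 2c√K_a, so z_c = 2c/(γ√K_a) = 2×29.8/(21.3×0.6976) = 4.011 m.

4.01 m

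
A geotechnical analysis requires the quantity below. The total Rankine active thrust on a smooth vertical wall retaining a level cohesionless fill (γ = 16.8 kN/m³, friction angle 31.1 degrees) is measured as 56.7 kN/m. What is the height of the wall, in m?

4.60 m

K_a = 0.3188. P_a = ½ K_a γ H² ⇒ H = √(2P_a/(K_a γ)).
H = √(2×56.7/(0.3188×16.8)) = 4.601 m.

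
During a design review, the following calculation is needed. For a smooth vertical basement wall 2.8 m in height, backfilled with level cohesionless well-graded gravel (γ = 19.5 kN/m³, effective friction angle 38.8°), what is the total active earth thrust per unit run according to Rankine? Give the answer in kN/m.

K_a = tan²(45° − φ/2) = 0.2296.
P_a = ½ K_a γ H² = 0.5 × 0.2296 × 19.5 × 2.8² = 17.55 kN/m.

17.5 kN/m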